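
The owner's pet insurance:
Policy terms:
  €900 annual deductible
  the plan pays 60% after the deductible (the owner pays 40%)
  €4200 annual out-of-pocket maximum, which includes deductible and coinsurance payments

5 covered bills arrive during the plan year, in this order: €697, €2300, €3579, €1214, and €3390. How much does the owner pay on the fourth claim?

#1 (€697): fully absorbed by the deductible. Cost to owner: €697. OOP to date €697.
#2 (€2300): €203 finishes the deductible; €2097 goes to coinsurance; coinsurance €2097 × 40% = €838.80. Cost to owner: €1041.80. OOP to date €1738.80.
#3 (€3579): deductible met; 40% of €3579 = €1431.60. Cost to owner: €1431.60. OOP to date €3170.40.
#4 (€1214): deductible already satisfied, so owner's share is 40% × €1214 = €485.60. Cost to owner: €485.60. OOP to date €3656.

€485.60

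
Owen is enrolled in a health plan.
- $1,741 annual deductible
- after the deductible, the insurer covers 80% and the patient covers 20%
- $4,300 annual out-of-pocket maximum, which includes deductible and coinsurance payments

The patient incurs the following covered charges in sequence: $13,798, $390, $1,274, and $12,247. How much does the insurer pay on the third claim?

$1,204.40

Claim 1 — $13,798: deductible takes $1,741, $12,057 remains; coinsurance $12,057 × 20% = $2,411.40. Cost to patient: $4,152.40. OOP to date $4,152.40. Plan pays $13,798 − $4,152.40 = $9,645.60.
Claim 2 — $390: deductible met; 20% of $390 = $78. Patient owes $78 (running OOP $4,230.40). Insurer: $390 − $78 = $312.
Claim 3 — $1,274: deductible met; 20% of $1,274 = $254.80. OOP would hit $4,485.20 > $4,300, so the cap limits the patient to $4,300 − $4,230.40 = $69.60. Insurer: $1,274 − $69.60 = $1,204.40.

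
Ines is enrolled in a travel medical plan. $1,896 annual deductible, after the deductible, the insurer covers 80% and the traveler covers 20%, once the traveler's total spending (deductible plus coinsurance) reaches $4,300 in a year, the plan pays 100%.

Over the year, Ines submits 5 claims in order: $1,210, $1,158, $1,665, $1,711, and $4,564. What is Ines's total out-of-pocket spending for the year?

$3,578.40

#1 ($1,210): fully absorbed by the deductible. Cost to traveler: $1,210. OOP to date $1,210.
#2 ($1,158): deductible takes $686, $472 remains; coinsurance $472 × 20% = $94.40. Cost to traveler: $780.40. OOP to date $1,990.40.
#3 ($1,665): deductible met; 20% of $1,665 = $333. Cost to traveler: $333. OOP to date $2,323.40.
#4 ($1,711): deductible met; 20% of $1,711 = $342.20. Cost to traveler: $342.20. OOP to date $2,665.60.
#5 ($4,564): 20% coinsurance on $4,564 = $912.80. Cost to traveler: $912.80. OOP to date $3,578.40.
Total paid by the traveler: $1,210 + $780.40 + $333 + $342.20 + $912.80 = $3,578.40.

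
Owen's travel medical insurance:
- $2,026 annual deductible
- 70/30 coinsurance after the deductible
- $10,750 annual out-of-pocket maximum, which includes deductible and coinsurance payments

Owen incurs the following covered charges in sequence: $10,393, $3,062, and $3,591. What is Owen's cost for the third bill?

Claim 1 — $10,393: $2,026 finishes the deductible; $8,367 goes to coinsurance; traveler's 30% is $2,510.10. Traveler pays $4,536.10; OOP now $4,536.10.
Claim 2 — $3,062: deductible already satisfied, so traveler's share is 30% × $3,062 = $918.60. Traveler pays $918.60; OOP now $5,454.70.
Claim 3 — $3,591: deductible already satisfied, so traveler's share is 30% × $3,591 = $1,077.30. Traveler pays $1,077.30; OOP now $6,532.

$1,077.30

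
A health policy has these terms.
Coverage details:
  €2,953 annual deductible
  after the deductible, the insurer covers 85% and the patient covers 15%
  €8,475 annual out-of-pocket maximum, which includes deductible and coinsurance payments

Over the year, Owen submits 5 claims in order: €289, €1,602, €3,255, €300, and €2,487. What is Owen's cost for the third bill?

€1,390.95

Bill 1, €289: all of it applies to the deductible. Cost to patient: €289. OOP to date €289.
Bill 2, €1,602: all of it applies to the deductible. Patient owes €1,602 (running OOP €1,891).
Bill 3, €3,255: €1,062 to deductible, leaving €2,193; coinsurance €2,193 × 15% = €328.95. Patient owes €1,390.95 (running OOP €3,281.95).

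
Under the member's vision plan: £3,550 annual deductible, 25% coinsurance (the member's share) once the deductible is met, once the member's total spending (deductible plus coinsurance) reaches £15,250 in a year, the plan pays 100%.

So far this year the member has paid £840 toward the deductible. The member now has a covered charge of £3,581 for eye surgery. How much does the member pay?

£2,927.75

Deductible still to meet: £3,550 − £840 = £2,710.
That leaves £3,581 − £2,710 = £871 for coinsurance.
Member's 25% share of £871 is £217.75.
Member responsibility before any cap: £2,710 + £217.75 = £2,927.75.
Cumulative spending £840 + £2,927.75 = £3,767.75 stays under the £15,250 maximum.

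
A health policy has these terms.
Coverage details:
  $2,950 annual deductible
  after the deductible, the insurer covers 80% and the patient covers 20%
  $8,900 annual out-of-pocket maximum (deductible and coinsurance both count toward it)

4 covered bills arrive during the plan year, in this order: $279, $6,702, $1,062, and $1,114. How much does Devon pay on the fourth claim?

$222.80

Claim 1 ($279): fully absorbed by the deductible. Patient owes $279 (running OOP $279).
Claim 2 ($6,702): $2,671 finishes the deductible; $4,031 goes to coinsurance; 20% of $4,031 = $806.20. Patient owes $3,477.20 (running OOP $3,756.20).
Claim 3 ($1,062): deductible already satisfied, so patient's share is 20% × $1,062 = $212.40. Cost to patient: $212.40. OOP to date $3,968.60.
Claim 4 ($1,114): 20% coinsurance on $1,114 = $222.80. Cost to patient: $222.80. OOP to date $4,191.40.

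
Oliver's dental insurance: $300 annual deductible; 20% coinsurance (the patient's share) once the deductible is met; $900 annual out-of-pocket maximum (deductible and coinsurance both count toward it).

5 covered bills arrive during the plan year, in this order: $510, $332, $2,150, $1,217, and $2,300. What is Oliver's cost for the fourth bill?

Claim 1 ($510): $300 to deductible, leaving $210; 20% of $210 = $42. Patient pays $342; OOP now $342.
Claim 2 ($332): deductible met; 20% of $332 = $66.40. Patient pays $66.40; OOP now $408.40.
Claim 3 ($2,150): 20% coinsurance on $2,150 = $430. Patient owes $430 (running OOP $838.40).
Claim 4 ($1,217): 20% coinsurance on $1,217 = $243.40. OOP would hit $1,081.80 > $900, so the cap limits the patient to $900 − $838.40 = $61.60.

$61.60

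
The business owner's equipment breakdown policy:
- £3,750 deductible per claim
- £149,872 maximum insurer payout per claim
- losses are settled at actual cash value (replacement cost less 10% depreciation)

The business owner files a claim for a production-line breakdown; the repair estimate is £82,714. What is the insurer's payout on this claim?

Actual cash value after 10% depreciation: £82,714 × 90% = £74,442.60.
Subtract the deductible: £74,442.60 − £3,750 = £70,692.60.
£70,692.60 is within the £149,872 limit, so the insurer pays £70,692.60.

£70,692.60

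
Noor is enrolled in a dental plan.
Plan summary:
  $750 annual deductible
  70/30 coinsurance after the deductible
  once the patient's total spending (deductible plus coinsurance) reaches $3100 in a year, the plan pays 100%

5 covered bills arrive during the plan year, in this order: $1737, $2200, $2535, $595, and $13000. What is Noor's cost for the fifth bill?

Claim 1 — $1737: deductible takes $750, $987 remains; 30% of $987 = $296.10. Patient owes $1046.10 (running OOP $1046.10).
Claim 2 — $2200: deductible already satisfied, so patient's share is 30% × $2200 = $660. Cost to patient: $660. OOP to date $1706.10.
Claim 3 — $2535: deductible already satisfied, so patient's share is 30% × $2535 = $760.50. Patient pays $760.50; OOP now $2466.60.
Claim 4 — $595: 30% coinsurance on $595 = $178.50. Cost to patient: $178.50. OOP to date $2645.10.
Claim 5 — $13000: deductible met; 30% of $13000 = $3900. That would push OOP to $6545.10, over the $3100 cap, so patient pays $3100 − $2645.10 = $454.90.

$454.90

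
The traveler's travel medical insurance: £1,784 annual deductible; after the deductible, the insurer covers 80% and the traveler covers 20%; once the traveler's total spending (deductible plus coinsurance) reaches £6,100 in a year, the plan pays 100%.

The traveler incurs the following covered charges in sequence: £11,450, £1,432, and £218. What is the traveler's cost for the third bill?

£43.60

Claim 1 (£11,450): £1,784 finishes the deductible; £9,666 goes to coinsurance; coinsurance £9,666 × 20% = £1,933.20. Traveler pays £3,717.20; OOP now £3,717.20.
Claim 2 (£1,432): deductible already satisfied, so traveler's share is 20% × £1,432 = £286.40. Traveler pays £286.40; OOP now £4,003.60.
Claim 3 (£218): deductible met; 20% of £218 = £43.60. Traveler pays £43.60; OOP now £4,047.20.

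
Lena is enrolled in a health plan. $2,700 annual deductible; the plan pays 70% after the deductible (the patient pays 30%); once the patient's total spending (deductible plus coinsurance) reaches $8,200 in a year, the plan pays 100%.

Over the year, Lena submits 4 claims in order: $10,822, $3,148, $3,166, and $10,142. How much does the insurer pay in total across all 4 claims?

Claim 1 ($10,822): $2,700 to deductible, leaving $8,122; coinsurance $8,122 × 30% = $2,436.60. Patient pays $5,136.60; OOP now $5,136.60. Insurer: $10,822 − $5,136.60 = $5,685.40.
Claim 2 ($3,148): deductible already satisfied, so patient's share is 30% × $3,148 = $944.40. Patient owes $944.40 (running OOP $6,081). Insurer: $3,148 − $944.40 = $2,203.60.
Claim 3 ($3,166): deductible met; 30% of $3,166 = $949.80. Patient owes $949.80 (running OOP $7,030.80). Insurer: $3,166 − $949.80 = $2,216.20.
Claim 4 ($10,142): deductible met; 30% of $10,142 = $3,042.60. OOP would hit $10,073.40 > $8,200, so the cap limits the patient to $8,200 − $7,030.80 = $1,169.20. Insurer: $10,142 − $1,169.20 = $8,972.80.
Insurer total = bills − patient's total = $27,278 − $8,200 = $19,078.

$19,078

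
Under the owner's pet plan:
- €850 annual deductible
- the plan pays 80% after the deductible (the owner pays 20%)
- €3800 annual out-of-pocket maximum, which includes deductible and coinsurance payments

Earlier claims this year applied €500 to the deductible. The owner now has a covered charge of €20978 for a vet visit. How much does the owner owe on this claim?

€3300

Deductible still to meet: €850 − €500 = €350.
That leaves €20978 − €350 = €20628 for coinsurance.
Coinsurance: €20628 × 20% = €4125.60.
Owner responsibility before any cap: €350 + €4125.60 = €4475.60.
Adding €4475.60 to the €500 already spent would give €4975.60, which exceeds the €3800 cap; the owner pays just €3800 − €500 = €3300.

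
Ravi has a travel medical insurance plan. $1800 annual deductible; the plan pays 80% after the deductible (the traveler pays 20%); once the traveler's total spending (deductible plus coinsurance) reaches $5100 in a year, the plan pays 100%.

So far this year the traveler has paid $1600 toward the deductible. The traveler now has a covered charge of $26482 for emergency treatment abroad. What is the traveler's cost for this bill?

Remaining deductible: $1800 − $1600 = $200.
The remaining $26282 (= $26482 − $200) moves to coinsurance.
Coinsurance: $26282 × 20% = $5256.40.
So the traveler owes $200 + $5256.40 = $5456.40 before any cap.
Year-to-date out-of-pocket would reach $1600 + $5456.40 = $7056.40, above the $5100 maximum, so the traveler pays only $5100 − $1600 = $3500.

$3500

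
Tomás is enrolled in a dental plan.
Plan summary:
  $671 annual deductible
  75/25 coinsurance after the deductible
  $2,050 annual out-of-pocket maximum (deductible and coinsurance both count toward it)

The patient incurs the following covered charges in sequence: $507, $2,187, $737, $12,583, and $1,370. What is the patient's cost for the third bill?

Claim 1 ($507): all of it applies to the deductible. Cost to patient: $507. OOP to date $507.
Claim 2 ($2,187): $164 finishes the deductible; $2,023 goes to coinsurance; coinsurance $2,023 × 25% = $505.75. Patient pays $669.75; OOP now $1,176.75.
Claim 3 ($737): deductible met; 25% of $737 = $184.25. Cost to patient: $184.25. OOP to date $1,361.

$184.25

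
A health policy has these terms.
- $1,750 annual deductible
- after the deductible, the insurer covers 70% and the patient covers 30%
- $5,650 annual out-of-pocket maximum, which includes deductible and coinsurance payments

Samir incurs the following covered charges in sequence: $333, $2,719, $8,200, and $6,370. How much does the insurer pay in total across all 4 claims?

$11,972

#1 ($333): fully absorbed by the deductible. Patient owes $333 (running OOP $333). Insurer: $333 − $333 = $0.
#2 ($2,719): deductible takes $1,417, $1,302 remains; coinsurance $1,302 × 30% = $390.60. Patient owes $1,807.60 (running OOP $2,140.60). Insurer: $2,719 − $1,807.60 = $911.40.
#3 ($8,200): deductible already satisfied, so patient's share is 30% × $8,200 = $2,460. Cost to patient: $2,460. OOP to date $4,600.60. Plan pays $8,200 − $2,460 = $5,740.
#4 ($6,370): 30% coinsurance on $6,370 = $1,911. Adding that to $4,600.60 gives $6,511.60, past the $5,650 cap; patient pays only $5,650 − $4,600.60 = $1,049.40. Plan pays $6,370 − $1,049.40 = $5,320.60.
Insurer total = bills − patient's total = $17,622 − $5,650 = $11,972.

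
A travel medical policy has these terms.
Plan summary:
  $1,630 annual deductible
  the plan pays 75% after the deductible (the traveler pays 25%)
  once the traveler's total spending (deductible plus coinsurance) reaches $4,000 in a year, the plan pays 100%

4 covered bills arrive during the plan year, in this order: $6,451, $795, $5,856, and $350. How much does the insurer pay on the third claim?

Claim 1 — $6,451: $1,630 finishes the deductible; $4,821 goes to coinsurance; traveler's 25% is $1,205.25. Traveler pays $2,835.25; OOP now $2,835.25. Plan pays $6,451 − $2,835.25 = $3,615.75.
Claim 2 — $795: deductible already satisfied, so traveler's share is 25% × $795 = $198.75. Cost to traveler: $198.75. OOP to date $3,034. Plan pays $795 − $198.75 = $596.25.
Claim 3 — $5,856: 25% coinsurance on $5,856 = $1,464. Adding that to $3,034 gives $4,498, past the $4,000 cap; traveler pays only $4,000 − $3,034 = $966. Insurer: $5,856 − $966 = $4,890.

$4,890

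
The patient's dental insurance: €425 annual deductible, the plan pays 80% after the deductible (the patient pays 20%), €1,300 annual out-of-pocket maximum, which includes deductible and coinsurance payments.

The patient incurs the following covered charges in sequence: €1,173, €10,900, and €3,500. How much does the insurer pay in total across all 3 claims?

Claim 1 — €1,173: €425 to deductible, leaving €748; 20% of €748 = €149.60. Patient pays €574.60; OOP now €574.60. Plan pays €1,173 − €574.60 = €598.40.
Claim 2 — €10,900: deductible met; 20% of €10,900 = €2,180. That would push OOP to €2,754.60, over the €1,300 cap, so patient pays €1,300 − €574.60 = €725.40. Plan pays €10,900 − €725.40 = €10,174.60.
Claim 3 — €3,500: deductible already satisfied, so patient's share is 20% × €3,500 = €700. That would push OOP to €2,000, over the €1,300 cap, so patient pays €1,300 − €1,300 = €0. Insurer: €3,500 − €0 = €3,500.
Insurer total: €598.40 + €10,174.60 + €3,500 = €14,273.

€14,273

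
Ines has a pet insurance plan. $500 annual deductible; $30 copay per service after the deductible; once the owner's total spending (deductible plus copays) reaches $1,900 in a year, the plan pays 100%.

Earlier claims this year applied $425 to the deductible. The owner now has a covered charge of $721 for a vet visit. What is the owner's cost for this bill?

Remaining deductible: $500 − $425 = $75.
After the $75 deductible portion, $721 − $75 = $646 is subject to the copay.
Copay on this service: $30.
Owner responsibility before any cap: $75 + $30 = $105.
Cumulative spending $425 + $105 = $530 stays under the $1,900 maximum.

$105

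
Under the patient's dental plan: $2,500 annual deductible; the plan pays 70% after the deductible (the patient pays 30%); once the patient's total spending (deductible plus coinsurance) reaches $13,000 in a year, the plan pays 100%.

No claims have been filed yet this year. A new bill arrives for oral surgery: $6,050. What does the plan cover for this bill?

The full $2,500 deductible is still open; $2,500 of this bill applies to it.
That leaves $6,050 − $2,500 = $3,550 for coinsurance.
30% of $3,550 = $1,065 falls to the patient.
So the patient owes $2,500 + $1,065 = $3,565 before any cap.
Year-to-date out-of-pocket becomes $0 + $3,565 = $3,565, still under the $13,000 maximum, so no cap applies.
Insurer pays the balance: $6,050 − $3,565 = $2,485.

$2,485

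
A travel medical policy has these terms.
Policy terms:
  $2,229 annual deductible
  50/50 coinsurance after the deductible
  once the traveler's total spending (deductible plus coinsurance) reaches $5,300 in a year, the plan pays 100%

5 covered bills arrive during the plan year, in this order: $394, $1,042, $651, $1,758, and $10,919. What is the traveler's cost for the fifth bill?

#1 ($394): all of it applies to the deductible. Cost to traveler: $394. OOP to date $394.
#2 ($1,042): fully absorbed by the deductible. Cost to traveler: $1,042. OOP to date $1,436.
#3 ($651): entire amount goes to the deductible. Cost to traveler: $651. OOP to date $2,087.
#4 ($1,758): deductible takes $142, $1,616 remains; traveler's 50% is $808. Traveler pays $950; OOP now $3,037.
#5 ($10,919): deductible already satisfied, so traveler's share is 50% × $10,919 = $5,459.50. That would push OOP to $8,496.50, over the $5,300 cap, so traveler pays $5,300 − $3,037 = $2,263.

$2,263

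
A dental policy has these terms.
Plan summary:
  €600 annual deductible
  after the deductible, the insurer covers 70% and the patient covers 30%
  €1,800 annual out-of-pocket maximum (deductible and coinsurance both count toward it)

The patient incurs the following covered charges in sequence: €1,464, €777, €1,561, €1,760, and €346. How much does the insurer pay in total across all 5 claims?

€4,108

#1 (€1,464): €600 to deductible, leaving €864; patient's 30% is €259.20. Cost to patient: €859.20. OOP to date €859.20. Insurer: €1,464 − €859.20 = €604.80.
#2 (€777): deductible already satisfied, so patient's share is 30% × €777 = €233.10. Patient owes €233.10 (running OOP €1,092.30). Insurer: €777 − €233.10 = €543.90.
#3 (€1,561): deductible met; 30% of €1,561 = €468.30. Patient owes €468.30 (running OOP €1,560.60). Plan pays €1,561 − €468.30 = €1,092.70.
#4 (€1,760): deductible already satisfied, so patient's share is 30% × €1,760 = €528. Adding that to €1,560.60 gives €2,088.60, past the €1,800 cap; patient pays only €1,800 − €1,560.60 = €239.40. Plan pays €1,760 − €239.40 = €1,520.60.
#5 (€346): deductible already satisfied, so patient's share is 30% × €346 = €103.80. That would push OOP to €1,903.80, over the €1,800 cap, so patient pays €1,800 − €1,800 = €0. Plan pays €346 − €0 = €346.
Insurer total: €604.80 + €543.90 + €1,092.70 + €1,520.60 + €346 = €4,108.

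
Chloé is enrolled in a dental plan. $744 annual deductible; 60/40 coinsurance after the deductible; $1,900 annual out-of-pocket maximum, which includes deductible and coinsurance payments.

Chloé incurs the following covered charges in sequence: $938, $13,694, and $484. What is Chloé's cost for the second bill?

$1,078.40

Claim 1 — $938: deductible takes $744, $194 remains; coinsurance $194 × 40% = $77.60. Cost to patient: $821.60. OOP to date $821.60.
Claim 2 — $13,694: deductible met; 40% of $13,694 = $5,477.60. That would push OOP to $6,299.20, over the $1,900 cap, so patient pays $1,900 − $821.60 = $1,078.40.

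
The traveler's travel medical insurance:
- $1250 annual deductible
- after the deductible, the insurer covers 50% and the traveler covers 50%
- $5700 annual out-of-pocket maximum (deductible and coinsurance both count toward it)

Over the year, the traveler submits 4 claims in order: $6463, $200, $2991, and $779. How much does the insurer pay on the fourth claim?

$531

Claim 1 ($6463): $1250 finishes the deductible; $5213 goes to coinsurance; coinsurance $5213 × 50% = $2606.50. Cost to traveler: $3856.50. OOP to date $3856.50. Insurer: $6463 − $3856.50 = $2606.50.
Claim 2 ($200): deductible already satisfied, so traveler's share is 50% × $200 = $100. Traveler owes $100 (running OOP $3956.50). Plan pays $200 − $100 = $100.
Claim 3 ($2991): 50% coinsurance on $2991 = $1495.50. Traveler owes $1495.50 (running OOP $5452). Plan pays $2991 − $1495.50 = $1495.50.
Claim 4 ($779): deductible already satisfied, so traveler's share is 50% × $779 = $389.50. OOP would hit $5841.50 > $5700, so the cap limits the traveler to $5700 − $5452 = $248. Plan pays $779 − $248 = $531.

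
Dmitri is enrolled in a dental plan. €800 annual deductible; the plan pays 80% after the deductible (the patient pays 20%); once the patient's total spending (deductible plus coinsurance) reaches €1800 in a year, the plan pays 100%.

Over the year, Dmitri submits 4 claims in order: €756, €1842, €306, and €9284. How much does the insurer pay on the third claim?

€244.80

Bill 1, €756: all of it applies to the deductible. Cost to patient: €756. OOP to date €756. Plan pays €756 − €756 = €0.
Bill 2, €1842: deductible takes €44, €1798 remains; coinsurance €1798 × 20% = €359.60. Cost to patient: €403.60. OOP to date €1159.60. Insurer: €1842 − €403.60 = €1438.40.
Bill 3, €306: 20% coinsurance on €306 = €61.20. Cost to patient: €61.20. OOP to date €1220.80. Insurer: €306 − €61.20 = €244.80.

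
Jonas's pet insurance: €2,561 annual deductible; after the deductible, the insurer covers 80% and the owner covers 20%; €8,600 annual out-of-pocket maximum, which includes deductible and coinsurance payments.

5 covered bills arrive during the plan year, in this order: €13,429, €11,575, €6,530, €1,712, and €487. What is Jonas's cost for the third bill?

€1,306

Claim 1 (€13,429): deductible takes €2,561, €10,868 remains; 20% of €10,868 = €2,173.60. Cost to owner: €4,734.60. OOP to date €4,734.60.
Claim 2 (€11,575): deductible already satisfied, so owner's share is 20% × €11,575 = €2,315. Cost to owner: €2,315. OOP to date €7,049.60.
Claim 3 (€6,530): deductible already satisfied, so owner's share is 20% × €6,530 = €1,306. Owner pays €1,306; OOP now €8,355.60.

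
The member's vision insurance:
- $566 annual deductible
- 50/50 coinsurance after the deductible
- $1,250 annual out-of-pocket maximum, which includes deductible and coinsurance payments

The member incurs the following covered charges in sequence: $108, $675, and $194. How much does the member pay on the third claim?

$97

Claim 1 — $108: all of it applies to the deductible. Member pays $108; OOP now $108.
Claim 2 — $675: deductible takes $458, $217 remains; coinsurance $217 × 50% = $108.50. Member pays $566.50; OOP now $674.50.
Claim 3 — $194: 50% coinsurance on $194 = $97. Member owes $97 (running OOP $771.50).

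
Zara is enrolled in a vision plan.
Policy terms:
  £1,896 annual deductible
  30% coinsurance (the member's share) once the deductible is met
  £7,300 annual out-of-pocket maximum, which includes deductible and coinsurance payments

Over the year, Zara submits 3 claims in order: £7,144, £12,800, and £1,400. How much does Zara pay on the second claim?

Bill 1, £7,144: £1,896 to deductible, leaving £5,248; coinsurance £5,248 × 30% = £1,574.40. Member owes £3,470.40 (running OOP £3,470.40).
Bill 2, £12,800: deductible met; 30% of £12,800 = £3,840. That would push OOP to £7,310.40, over the £7,300 cap, so member pays £7,300 − £3,470.40 = £3,829.60.

£3,829.60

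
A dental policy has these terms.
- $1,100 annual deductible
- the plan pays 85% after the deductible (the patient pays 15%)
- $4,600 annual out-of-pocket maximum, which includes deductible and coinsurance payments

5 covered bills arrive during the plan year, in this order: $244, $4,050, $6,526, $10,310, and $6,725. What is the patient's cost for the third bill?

Claim 1 — $244: entire amount goes to the deductible. Cost to patient: $244. OOP to date $244.
Claim 2 — $4,050: deductible takes $856, $3,194 remains; patient's 15% is $479.10. Patient owes $1,335.10 (running OOP $1,579.10).
Claim 3 — $6,526: deductible already satisfied, so patient's share is 15% × $6,526 = $978.90. Patient pays $978.90; OOP now $2,558.

$978.90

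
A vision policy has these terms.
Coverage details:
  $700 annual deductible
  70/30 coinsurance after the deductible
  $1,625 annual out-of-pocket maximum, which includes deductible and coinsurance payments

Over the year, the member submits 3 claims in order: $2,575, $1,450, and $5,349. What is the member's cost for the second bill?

Claim 1 — $2,575: deductible takes $700, $1,875 remains; coinsurance $1,875 × 30% = $562.50. Member owes $1,262.50 (running OOP $1,262.50).
Claim 2 — $1,450: deductible met; 30% of $1,450 = $435. That would push OOP to $1,697.50, over the $1,625 cap, so member pays $1,625 − $1,262.50 = $362.50.

$362.50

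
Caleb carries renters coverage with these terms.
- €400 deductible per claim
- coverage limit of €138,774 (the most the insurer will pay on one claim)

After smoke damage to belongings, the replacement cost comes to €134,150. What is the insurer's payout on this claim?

€133,750

Subtract the deductible: €134,150 − €400 = €133,750.
That's under the €138,774 cap, so the insurer reimburses the full €133,750.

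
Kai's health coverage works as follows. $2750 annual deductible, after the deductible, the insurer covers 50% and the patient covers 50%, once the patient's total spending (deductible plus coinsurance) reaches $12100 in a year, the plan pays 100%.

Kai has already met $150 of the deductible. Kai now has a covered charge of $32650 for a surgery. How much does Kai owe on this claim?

Deductible still to meet: $2750 − $150 = $2600.
After the $2600 deductible portion, $32650 − $2600 = $30050 is subject to coinsurance.
50% of $30050 = $15025 falls to the patient.
So the patient owes $2600 + $15025 = $17625 before any cap.
Adding $17625 to the $150 already spent would give $17775, which exceeds the $12100 cap; the patient pays just $12100 − $150 = $11950.

$11950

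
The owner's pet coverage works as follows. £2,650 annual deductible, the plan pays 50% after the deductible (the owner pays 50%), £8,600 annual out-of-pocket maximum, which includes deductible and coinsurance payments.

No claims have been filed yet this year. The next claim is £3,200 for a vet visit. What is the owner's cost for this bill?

The full £2,650 deductible is still open; £2,650 of this bill applies to it.
That leaves £3,200 − £2,650 = £550 for coinsurance.
Owner's 50% share of £550 is £275.
Owner responsibility before any cap: £2,650 + £275 = £2,925.
Cumulative spending £0 + £2,925 = £2,925 stays under the £8,600 maximum.

£2,925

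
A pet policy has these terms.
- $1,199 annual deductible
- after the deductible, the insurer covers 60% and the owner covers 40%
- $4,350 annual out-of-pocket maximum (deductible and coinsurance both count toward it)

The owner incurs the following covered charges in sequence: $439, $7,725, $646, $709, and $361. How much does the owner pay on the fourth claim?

$106.60

Claim 1 — $439: fully absorbed by the deductible. Owner owes $439 (running OOP $439).
Claim 2 — $7,725: $760 to deductible, leaving $6,965; coinsurance $6,965 × 40% = $2,786. Owner owes $3,546 (running OOP $3,985).
Claim 3 — $646: 40% coinsurance on $646 = $258.40. Owner pays $258.40; OOP now $4,243.40.
Claim 4 — $709: 40% coinsurance on $709 = $283.60. Adding that to $4,243.40 gives $4,527, past the $4,350 cap; owner pays only $4,350 − $4,243.40 = $106.60.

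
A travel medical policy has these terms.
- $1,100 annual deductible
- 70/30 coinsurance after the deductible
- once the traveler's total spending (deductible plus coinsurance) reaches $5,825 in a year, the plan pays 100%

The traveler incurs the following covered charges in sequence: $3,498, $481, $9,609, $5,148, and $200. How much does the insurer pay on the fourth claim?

$4,169.40

Claim 1 — $3,498: deductible takes $1,100, $2,398 remains; 30% of $2,398 = $719.40. Cost to traveler: $1,819.40. OOP to date $1,819.40. Plan pays $3,498 − $1,819.40 = $1,678.60.
Claim 2 — $481: deductible met; 30% of $481 = $144.30. Traveler pays $144.30; OOP now $1,963.70. Insurer: $481 − $144.30 = $336.70.
Claim 3 — $9,609: 30% coinsurance on $9,609 = $2,882.70. Traveler pays $2,882.70; OOP now $4,846.40. Insurer: $9,609 − $2,882.70 = $6,726.30.
Claim 4 — $5,148: deductible already satisfied, so traveler's share is 30% × $5,148 = $1,544.40. OOP would hit $6,390.80 > $5,825, so the cap limits the traveler to $5,825 − $4,846.40 = $978.60. Insurer: $5,148 − $978.60 = $4,169.40.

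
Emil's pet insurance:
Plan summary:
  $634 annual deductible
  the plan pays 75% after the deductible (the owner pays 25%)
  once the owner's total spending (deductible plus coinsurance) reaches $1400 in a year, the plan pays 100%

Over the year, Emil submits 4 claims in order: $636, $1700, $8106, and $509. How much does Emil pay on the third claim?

$340.50

Claim 1 ($636): $634 to deductible, leaving $2; 25% of $2 = $0.50. Cost to owner: $634.50. OOP to date $634.50.
Claim 2 ($1700): deductible already satisfied, so owner's share is 25% × $1700 = $425. Cost to owner: $425. OOP to date $1059.50.
Claim 3 ($8106): 25% coinsurance on $8106 = $2026.50. OOP would hit $3086 > $1400, so the cap limits the owner to $1400 − $1059.50 = $340.50.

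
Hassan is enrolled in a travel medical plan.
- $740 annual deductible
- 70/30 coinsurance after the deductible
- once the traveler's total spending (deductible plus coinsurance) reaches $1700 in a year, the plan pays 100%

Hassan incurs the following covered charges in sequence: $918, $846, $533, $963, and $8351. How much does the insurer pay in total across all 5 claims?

Claim 1 — $918: deductible takes $740, $178 remains; traveler's 30% is $53.40. Traveler owes $793.40 (running OOP $793.40). Insurer: $918 − $793.40 = $124.60.
Claim 2 — $846: deductible already satisfied, so traveler's share is 30% × $846 = $253.80. Cost to traveler: $253.80. OOP to date $1047.20. Insurer: $846 − $253.80 = $592.20.
Claim 3 — $533: deductible met; 30% of $533 = $159.90. Traveler owes $159.90 (running OOP $1207.10). Plan pays $533 − $159.90 = $373.10.
Claim 4 — $963: deductible met; 30% of $963 = $288.90. Traveler owes $288.90 (running OOP $1496). Insurer: $963 − $288.90 = $674.10.
Claim 5 — $8351: deductible met; 30% of $8351 = $2505.30. OOP would hit $4001.30 > $1700, so the cap limits the traveler to $1700 − $1496 = $204. Plan pays $8351 − $204 = $8147.
Insurer total: $124.60 + $592.20 + $373.10 + $674.10 + $8147 = $9911.

$9911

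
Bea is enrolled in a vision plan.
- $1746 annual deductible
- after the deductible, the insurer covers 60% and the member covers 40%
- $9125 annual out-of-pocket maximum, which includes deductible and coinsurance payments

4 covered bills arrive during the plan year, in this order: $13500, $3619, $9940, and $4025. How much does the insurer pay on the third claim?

Claim 1 ($13500): $1746 to deductible, leaving $11754; 40% of $11754 = $4701.60. Member pays $6447.60; OOP now $6447.60. Plan pays $13500 − $6447.60 = $7052.40.
Claim 2 ($3619): deductible met; 40% of $3619 = $1447.60. Member pays $1447.60; OOP now $7895.20. Insurer: $3619 − $1447.60 = $2171.40.
Claim 3 ($9940): 40% coinsurance on $9940 = $3976. OOP would hit $11871.20 > $9125, so the cap limits the member to $9125 − $7895.20 = $1229.80. Insurer: $9940 − $1229.80 = $8710.20.

$8710.20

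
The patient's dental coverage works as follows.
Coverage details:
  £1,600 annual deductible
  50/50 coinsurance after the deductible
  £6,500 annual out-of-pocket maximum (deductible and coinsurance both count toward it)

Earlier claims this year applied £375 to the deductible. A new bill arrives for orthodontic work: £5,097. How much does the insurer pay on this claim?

£1,936

Remaining deductible: £1,600 − £375 = £1,225.
That leaves £5,097 − £1,225 = £3,872 for coinsurance.
Coinsurance: £3,872 × 50% = £1,936.
Patient responsibility before any cap: £1,225 + £1,936 = £3,161.
Total out-of-pocket so far would be £375 + £3,161 = £3,536, below the £6,500 cap — no reduction.
Insurer pays the balance: £5,097 − £3,161 = £1,936.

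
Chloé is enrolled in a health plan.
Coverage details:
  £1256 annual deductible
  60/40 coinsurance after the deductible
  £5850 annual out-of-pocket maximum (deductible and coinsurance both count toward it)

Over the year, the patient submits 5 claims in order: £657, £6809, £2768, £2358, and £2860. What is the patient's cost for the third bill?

Bill 1, £657: entire amount goes to the deductible. Patient pays £657; OOP now £657.
Bill 2, £6809: deductible takes £599, £6210 remains; 40% of £6210 = £2484. Cost to patient: £3083. OOP to date £3740.
Bill 3, £2768: deductible already satisfied, so patient's share is 40% × £2768 = £1107.20. Patient pays £1107.20; OOP now £4847.20.

£1107.20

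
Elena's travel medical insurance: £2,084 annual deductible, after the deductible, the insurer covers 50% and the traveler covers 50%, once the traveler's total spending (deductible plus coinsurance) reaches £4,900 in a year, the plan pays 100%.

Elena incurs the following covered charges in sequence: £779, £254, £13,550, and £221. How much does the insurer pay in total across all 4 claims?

£9,904

#1 (£779): entire amount goes to the deductible. Cost to traveler: £779. OOP to date £779. Insurer: £779 − £779 = £0.
#2 (£254): all of it applies to the deductible. Traveler pays £254; OOP now £1,033. Plan pays £254 − £254 = £0.
#3 (£13,550): £1,051 to deductible, leaving £12,499; traveler's 50% is £6,249.50. Claim cost before the cap: £1,051 + £6,249.50 = £7,300.50. Adding that to £1,033 gives £8,333.50, past the £4,900 cap; traveler pays only £4,900 − £1,033 = £3,867. Insurer: £13,550 − £3,867 = £9,683.
#4 (£221): deductible already satisfied, so traveler's share is 50% × £221 = £110.50. OOP would hit £5,010.50 > £4,900, so the cap limits the traveler to £4,900 − £4,900 = £0. Insurer: £221 − £0 = £221.
Insurer total: £0 + £0 + £9,683 + £221 = £9,904.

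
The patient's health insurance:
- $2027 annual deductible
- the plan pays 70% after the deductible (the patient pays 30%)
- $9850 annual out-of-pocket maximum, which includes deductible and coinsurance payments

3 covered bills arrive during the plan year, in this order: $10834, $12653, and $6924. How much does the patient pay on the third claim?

Bill 1, $10834: deductible takes $2027, $8807 remains; patient's 30% is $2642.10. Patient pays $4669.10; OOP now $4669.10.
Bill 2, $12653: 30% coinsurance on $12653 = $3795.90. Cost to patient: $3795.90. OOP to date $8465.
Bill 3, $6924: deductible met; 30% of $6924 = $2077.20. OOP would hit $10542.20 > $9850, so the cap limits the patient to $9850 − $8465 = $1385.

$1385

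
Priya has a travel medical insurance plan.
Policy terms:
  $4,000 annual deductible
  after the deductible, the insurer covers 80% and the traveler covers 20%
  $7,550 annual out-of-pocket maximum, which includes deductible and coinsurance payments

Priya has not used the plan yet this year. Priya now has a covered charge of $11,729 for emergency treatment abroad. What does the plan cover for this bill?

The full $4,000 deductible is still open; $4,000 of this bill applies to it.
The remaining $7,729 (= $11,729 − $4,000) moves to coinsurance.
20% of $7,729 = $1,545.80 falls to the traveler.
So the traveler owes $4,000 + $1,545.80 = $5,545.80 before any cap.
Year-to-date out-of-pocket becomes $0 + $5,545.80 = $5,545.80, still under the $7,550 maximum, so no cap applies.
The insurer covers the remainder: $11,729 − $5,545.80 = $6,183.20.

$6,183.20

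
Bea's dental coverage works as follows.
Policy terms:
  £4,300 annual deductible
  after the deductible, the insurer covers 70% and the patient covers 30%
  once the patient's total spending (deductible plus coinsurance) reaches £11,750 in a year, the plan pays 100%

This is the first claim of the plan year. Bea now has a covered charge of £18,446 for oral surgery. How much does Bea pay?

£8,543.80

The full £4,300 deductible is still open; £4,300 of this bill applies to it.
After the £4,300 deductible portion, £18,446 − £4,300 = £14,146 is subject to coinsurance.
Patient's 30% share of £14,146 is £4,243.80.
So the patient owes £4,300 + £4,243.80 = £8,543.80 before any cap.
Year-to-date out-of-pocket becomes £0 + £8,543.80 = £8,543.80, still under the £11,750 maximum, so no cap applies.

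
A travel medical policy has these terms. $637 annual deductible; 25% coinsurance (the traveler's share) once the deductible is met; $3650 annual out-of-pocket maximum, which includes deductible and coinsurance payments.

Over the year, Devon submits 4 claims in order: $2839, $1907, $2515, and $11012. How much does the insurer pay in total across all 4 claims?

Claim 1 ($2839): deductible takes $637, $2202 remains; coinsurance $2202 × 25% = $550.50. Cost to traveler: $1187.50. OOP to date $1187.50. Insurer: $2839 − $1187.50 = $1651.50.
Claim 2 ($1907): 25% coinsurance on $1907 = $476.75. Traveler pays $476.75; OOP now $1664.25. Insurer: $1907 − $476.75 = $1430.25.
Claim 3 ($2515): deductible met; 25% of $2515 = $628.75. Traveler owes $628.75 (running OOP $2293). Insurer: $2515 − $628.75 = $1886.25.
Claim 4 ($11012): deductible already satisfied, so traveler's share is 25% × $11012 = $2753. Adding that to $2293 gives $5046, past the $3650 cap; traveler pays only $3650 − $2293 = $1357. Insurer: $11012 − $1357 = $9655.
Insurer total = bills − traveler's total = $18273 − $3650 = $14623.

$14623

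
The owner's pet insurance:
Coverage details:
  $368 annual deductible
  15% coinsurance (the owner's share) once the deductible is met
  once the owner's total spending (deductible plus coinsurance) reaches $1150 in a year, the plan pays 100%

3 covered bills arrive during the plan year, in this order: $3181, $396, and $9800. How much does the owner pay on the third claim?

#1 ($3181): deductible takes $368, $2813 remains; coinsurance $2813 × 15% = $421.95. Cost to owner: $789.95. OOP to date $789.95.
#2 ($396): deductible already satisfied, so owner's share is 15% × $396 = $59.40. Owner pays $59.40; OOP now $849.35.
#3 ($9800): 15% coinsurance on $9800 = $1470. That would push OOP to $2319.35, over the $1150 cap, so owner pays $1150 − $849.35 = $300.65.

$300.65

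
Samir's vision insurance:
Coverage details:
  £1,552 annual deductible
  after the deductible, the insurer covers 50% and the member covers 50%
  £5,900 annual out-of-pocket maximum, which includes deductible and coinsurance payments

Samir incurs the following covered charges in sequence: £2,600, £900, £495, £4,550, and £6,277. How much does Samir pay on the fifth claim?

£851.50

#1 (£2,600): £1,552 finishes the deductible; £1,048 goes to coinsurance; member's 50% is £524. Cost to member: £2,076. OOP to date £2,076.
#2 (£900): deductible met; 50% of £900 = £450. Member pays £450; OOP now £2,526.
#3 (£495): deductible already satisfied, so member's share is 50% × £495 = £247.50. Member owes £247.50 (running OOP £2,773.50).
#4 (£4,550): 50% coinsurance on £4,550 = £2,275. Cost to member: £2,275. OOP to date £5,048.50.
#5 (£6,277): 50% coinsurance on £6,277 = £3,138.50. Adding that to £5,048.50 gives £8,187, past the £5,900 cap; member pays only £5,900 − £5,048.50 = £851.50.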